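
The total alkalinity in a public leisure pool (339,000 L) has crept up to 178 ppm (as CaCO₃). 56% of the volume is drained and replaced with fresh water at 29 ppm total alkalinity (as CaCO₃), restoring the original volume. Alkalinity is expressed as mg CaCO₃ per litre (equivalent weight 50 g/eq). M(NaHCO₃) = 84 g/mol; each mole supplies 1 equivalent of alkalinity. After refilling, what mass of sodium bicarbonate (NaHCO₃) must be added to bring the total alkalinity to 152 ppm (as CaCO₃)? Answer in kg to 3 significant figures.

32.7 kg

After draining 56% and refilling: 178 × 0.44 + 29 × 0.56 = 94.56 ppm.
Deficit to target: 152 − 94.56 = 57.44 mg/L.
As CaCO₃: 57.44 mg/L × 339,000 L = 19,470 g; ÷ 50 g/eq ÷ 1 = 389.4 mol NaHCO₃.
Mass: 389.4 × 84 = 32,710 g.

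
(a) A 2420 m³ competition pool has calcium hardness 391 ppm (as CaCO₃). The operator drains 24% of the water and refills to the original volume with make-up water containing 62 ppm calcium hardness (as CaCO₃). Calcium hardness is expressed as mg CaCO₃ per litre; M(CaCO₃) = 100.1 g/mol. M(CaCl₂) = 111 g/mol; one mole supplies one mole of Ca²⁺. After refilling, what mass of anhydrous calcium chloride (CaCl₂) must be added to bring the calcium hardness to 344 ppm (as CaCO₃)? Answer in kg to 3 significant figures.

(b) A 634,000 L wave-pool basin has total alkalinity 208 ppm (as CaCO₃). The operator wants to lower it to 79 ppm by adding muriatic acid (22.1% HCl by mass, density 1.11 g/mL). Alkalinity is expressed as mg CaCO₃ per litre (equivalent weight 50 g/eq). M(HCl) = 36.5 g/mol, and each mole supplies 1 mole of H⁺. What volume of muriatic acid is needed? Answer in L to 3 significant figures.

(a) Volume: 2420 m³ = 2,420,000 L.
(a) After draining 24% and refilling: 391 × 0.76 + 62 × 0.24 = 312.04 ppm.
(a) Deficit to target: 344 − 312.04 = 31.96 mg/L.
(a) As CaCO₃: 31.96 mg/L × 2,420,000 L = 77,340 g; ÷ 100.1 = 772.7 mol Ca²⁺.
(a) Mass: 772.7 × 111 = 85,770 g.

(b) Alkalinity to neutralize: (208 − 79) = 129 mg/L as CaCO₃ × 634,000 L = 81,790 g as CaCO₃.
(b) Equivalents of H⁺ required: 81,790 ÷ 50 g/eq = 1636 eq = 1636 mol HCl.
(b) Mass of HCl: 1636 × 36.5 = 59,700 g.
(b) Mass of 22.1% solution: 59,700 / 0.221 = 270,200 g.
(b) Volume: 270,200 g ÷ 1.11 g/mL = 243,400 mL.

(a) 85.8 kg; (b) 243 L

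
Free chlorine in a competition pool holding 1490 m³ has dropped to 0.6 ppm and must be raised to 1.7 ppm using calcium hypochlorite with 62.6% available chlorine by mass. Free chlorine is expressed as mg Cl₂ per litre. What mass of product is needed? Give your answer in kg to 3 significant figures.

Volume: 1490 m³ = 1,490,000 L.
Chlorine deficit: 1.7 − 0.6 = 1.1 ppm = 1.1 mg/L as Cl₂.
Cl₂ equivalent needed: 1.1 mg/L × 1,490,000 L = 1,639,000 mg = 1639 g.
Product at 62.6% available chlorine: 1639 / 0.626 = 2618 g.

2.62 kg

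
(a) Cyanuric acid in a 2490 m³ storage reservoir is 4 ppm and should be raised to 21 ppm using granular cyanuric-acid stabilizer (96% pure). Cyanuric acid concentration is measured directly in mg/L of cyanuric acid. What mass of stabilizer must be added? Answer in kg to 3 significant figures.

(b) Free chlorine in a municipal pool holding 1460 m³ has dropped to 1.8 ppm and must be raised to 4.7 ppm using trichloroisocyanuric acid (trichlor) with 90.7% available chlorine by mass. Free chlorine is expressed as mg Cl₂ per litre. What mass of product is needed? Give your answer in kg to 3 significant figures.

(a) Volume: 2490 m³ = 2,490,000 L.
(a) CYA to add: (21 − 4) = 17 mg/L × 2,490,000 L = 42,330 g cyanuric acid.
(a) At 96% purity: 42,330 / 0.96 = 44,090 g product.

(b) Volume: 1460 m³ = 1,460,000 L.
(b) Chlorine deficit: 4.7 − 1.8 = 2.9 ppm = 2.9 mg/L as Cl₂.
(b) Cl₂ equivalent needed: 2.9 mg/L × 1,460,000 L = 4,234,000 mg = 4234 g.
(b) Product at 90.7% available chlorine: 4234 / 0.907 = 4668 g.

(a) 44.1 kg; (b) 4.67 kg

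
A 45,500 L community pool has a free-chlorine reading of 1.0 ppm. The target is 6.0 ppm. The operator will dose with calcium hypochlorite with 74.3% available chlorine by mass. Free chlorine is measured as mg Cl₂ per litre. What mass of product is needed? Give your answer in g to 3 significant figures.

306 g

Chlorine deficit: 6.0 − 1.0 = 5 ppm = 5 mg/L as Cl₂.
Cl₂ equivalent needed: 5 mg/L × 45,500 L = 227,500 mg = 227.5 g.
Product at 74.3% available chlorine: 227.5 / 0.743 = 306.2 g.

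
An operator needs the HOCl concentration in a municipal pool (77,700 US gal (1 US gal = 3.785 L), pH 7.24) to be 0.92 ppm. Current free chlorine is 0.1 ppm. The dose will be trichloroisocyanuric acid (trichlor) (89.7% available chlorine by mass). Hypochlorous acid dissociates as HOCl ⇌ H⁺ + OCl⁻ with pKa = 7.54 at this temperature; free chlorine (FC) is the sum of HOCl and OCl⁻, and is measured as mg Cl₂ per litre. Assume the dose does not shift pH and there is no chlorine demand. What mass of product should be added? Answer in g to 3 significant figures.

420 g

Volume: 77,700 US gal × 3.785 L/gal = 294,094 L.
[OCl⁻]/[HOCl] = 10^(pH − pKa) = 10^(7.24 − 7.54) = 0.5012; fraction as HOCl = 1/(1 + 0.5012) = 0.6661.
Free chlorine required for 0.92 ppm HOCl: 0.92 / 0.6661 = 1.381 ppm.
FC to add: 1.381 − 0.1 = 1.281 mg/L as Cl₂.
Cl₂ equivalent: 1.281 mg/L × 294,094 L = 376.8 g.
Product at 89.7% available Cl: 376.8 / 0.897 = 420 g.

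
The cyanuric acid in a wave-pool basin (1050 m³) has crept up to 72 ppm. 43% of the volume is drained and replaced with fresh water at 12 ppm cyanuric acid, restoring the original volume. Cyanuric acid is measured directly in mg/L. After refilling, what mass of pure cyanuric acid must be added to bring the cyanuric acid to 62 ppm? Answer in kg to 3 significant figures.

16.6 kg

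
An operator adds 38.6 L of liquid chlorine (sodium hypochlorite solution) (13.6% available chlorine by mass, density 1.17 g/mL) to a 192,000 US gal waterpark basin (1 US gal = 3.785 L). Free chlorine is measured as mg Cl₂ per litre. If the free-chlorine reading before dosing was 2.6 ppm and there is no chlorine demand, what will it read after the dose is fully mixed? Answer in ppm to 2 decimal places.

11.05 ppm

Volume: 192,000 US gal × 3.785 L/gal = 726,720 L.
Mass of solution: 38.6 L × 1000 mL/L × 1.17 g/mL = 45,160 g.
Available chlorine delivered: 45,160 g × 0.136 = 6142 g as Cl₂.
Concentration rise: 6142 g / 726,720 L = 8.452 mg/L = 8.45 ppm.
Final FC: 2.6 + 8.45 = 11.05 ppm.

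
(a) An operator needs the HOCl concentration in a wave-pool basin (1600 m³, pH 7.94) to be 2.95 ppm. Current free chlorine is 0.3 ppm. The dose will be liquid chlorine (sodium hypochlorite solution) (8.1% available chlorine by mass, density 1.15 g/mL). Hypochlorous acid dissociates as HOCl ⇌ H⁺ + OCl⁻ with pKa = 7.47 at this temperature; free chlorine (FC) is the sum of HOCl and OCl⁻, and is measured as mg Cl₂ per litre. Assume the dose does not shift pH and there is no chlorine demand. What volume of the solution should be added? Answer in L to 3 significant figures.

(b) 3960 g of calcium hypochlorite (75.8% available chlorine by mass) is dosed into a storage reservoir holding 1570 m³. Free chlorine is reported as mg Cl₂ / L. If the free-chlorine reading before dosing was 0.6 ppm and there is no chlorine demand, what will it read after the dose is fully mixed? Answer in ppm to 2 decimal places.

(a) 195 L; (b) 2.51 ppm

(a) Volume: 1600 m³ = 1,600,000 L.
(a) [OCl⁻]/[HOCl] = 10^(pH − pKa) = 10^(7.94 − 7.47) = 2.951; fraction as HOCl = 1/(1 + 2.951) = 0.2531.
(a) Free chlorine required for 2.95 ppm HOCl: 2.95 / 0.2531 = 11.66 ppm.
(a) FC to add: 11.66 − 0.3 = 11.36 mg/L as Cl₂.
(a) Cl₂ equivalent: 11.36 mg/L × 1,600,000 L = 18,170 g.
(a) Product at 8.1% available Cl: 18,170 / 0.081 = 224,300 g.
(a) Volume: 224,300 g ÷ 1.15 g/mL = 195,100 mL.

(b) Volume: 1570 m³ = 1,570,000 L.
(b) Available chlorine delivered: 3960 g × 0.758 = 3002 g as Cl₂.
(b) Concentration rise: 3002 g / 1,570,000 L = 1.912 mg/L = 1.91 ppm.
(b) Final FC: 0.6 + 1.91 = 2.51 ppm.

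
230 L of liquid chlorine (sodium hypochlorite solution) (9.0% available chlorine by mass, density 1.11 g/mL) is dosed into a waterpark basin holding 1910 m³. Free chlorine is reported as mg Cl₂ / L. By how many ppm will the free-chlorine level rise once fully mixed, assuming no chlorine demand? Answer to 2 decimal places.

Volume: 1910 m³ = 1,910,000 L.
Mass of solution: 230 L × 1000 mL/L × 1.11 g/mL = 255,300 g.
Available chlorine delivered: 255,300 g × 0.09 = 22,980 g as Cl₂.
Concentration rise: 22,980 g / 1,910,000 L = 12.03 mg/L = 12.03 ppm.

12.03 ppm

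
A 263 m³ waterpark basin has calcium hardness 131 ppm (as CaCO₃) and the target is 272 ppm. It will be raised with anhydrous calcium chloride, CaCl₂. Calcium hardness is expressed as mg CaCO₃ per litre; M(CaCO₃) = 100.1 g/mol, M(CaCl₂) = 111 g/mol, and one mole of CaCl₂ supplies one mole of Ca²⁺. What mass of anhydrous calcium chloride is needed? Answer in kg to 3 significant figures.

Volume: 263 m³ = 263,000 L.
Hardness to add: (272 − 131) = 141 mg/L as CaCO₃ × 263,000 L = 37,080 g as CaCO₃.
Moles of Ca²⁺ (1 mol Ca²⁺ ≡ 1 mol CaCO₃): 37,080 / 100.1 g/mol = 370.5 mol.
Mass of CaCl₂: 370.5 × 111 = 41,120 g.

41.1 kg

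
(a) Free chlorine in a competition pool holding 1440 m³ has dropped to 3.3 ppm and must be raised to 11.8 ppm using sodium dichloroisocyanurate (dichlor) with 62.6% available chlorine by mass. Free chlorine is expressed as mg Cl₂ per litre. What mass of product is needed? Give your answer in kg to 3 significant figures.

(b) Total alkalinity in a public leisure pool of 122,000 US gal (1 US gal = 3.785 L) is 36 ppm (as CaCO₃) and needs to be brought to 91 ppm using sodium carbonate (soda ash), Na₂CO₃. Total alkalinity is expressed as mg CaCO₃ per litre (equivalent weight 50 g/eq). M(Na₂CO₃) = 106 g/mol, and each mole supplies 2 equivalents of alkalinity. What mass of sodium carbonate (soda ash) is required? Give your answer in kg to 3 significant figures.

(a) Volume: 1440 m³ = 1,440,000 L.
(a) Chlorine deficit: 11.8 − 3.3 = 8.5 ppm = 8.5 mg/L as Cl₂.
(a) Cl₂ equivalent needed: 8.5 mg/L × 1,440,000 L = 12,240,000 mg = 12,240 g.
(a) Product at 62.6% available chlorine: 12,240 / 0.626 = 19,550 g.

(b) Volume: 122,000 US gal × 3.785 L/gal = 461,770 L.
(b) Alkalinity to add: (91 − 36) = 55 mg/L as CaCO₃ × 461,770 L = 25,400 g as CaCO₃.
(b) Equivalents: 25,400 g ÷ 50 g/eq = 507.9 eq.
(b) Each mole of Na₂CO₃ supplies 2 eq, so 507.9 / 2 = 254 mol.
(b) Mass: 254 mol × 106 g/mol = 26,920 g.

(a) 19.6 kg; (b) 26.9 kg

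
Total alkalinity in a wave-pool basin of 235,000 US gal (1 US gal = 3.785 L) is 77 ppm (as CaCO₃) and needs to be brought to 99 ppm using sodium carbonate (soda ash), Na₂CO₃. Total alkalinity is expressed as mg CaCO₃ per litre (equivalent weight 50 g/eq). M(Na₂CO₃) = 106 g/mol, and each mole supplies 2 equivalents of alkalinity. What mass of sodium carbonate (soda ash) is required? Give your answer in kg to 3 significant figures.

Volume: 235,000 US gal × 3.785 L/gal = 889,475 L.
Alkalinity to add: (99 − 77) = 22 mg/L as CaCO₃ × 889,475 L = 19,570 g as CaCO₃.
Equivalents: 19,570 g ÷ 50 g/eq = 391.4 eq.
Each mole of Na₂CO₃ supplies 2 eq, so 391.4 / 2 = 195.7 mol.
Mass: 195.7 mol × 106 g/mol = 20,740 g.

20.7 kg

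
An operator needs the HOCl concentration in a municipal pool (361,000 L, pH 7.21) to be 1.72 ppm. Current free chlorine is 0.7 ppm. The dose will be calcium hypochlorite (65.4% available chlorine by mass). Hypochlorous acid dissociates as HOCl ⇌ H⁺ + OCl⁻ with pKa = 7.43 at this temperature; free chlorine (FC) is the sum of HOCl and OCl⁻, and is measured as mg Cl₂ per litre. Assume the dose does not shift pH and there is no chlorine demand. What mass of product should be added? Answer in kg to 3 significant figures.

[OCl⁻]/[HOCl] = 10^(pH − pKa) = 10^(7.21 − 7.43) = 0.6026; fraction as HOCl = 1/(1 + 0.6026) = 0.624.
Free chlorine required for 1.72 ppm HOCl: 1.72 / 0.624 = 2.756 ppm.
FC to add: 2.756 − 0.7 = 2.056 mg/L as Cl₂.
Cl₂ equivalent: 2.056 mg/L × 361,000 L = 742.4 g.
Product at 65.4% available Cl: 742.4 / 0.654 = 1135 g.

1.14 kg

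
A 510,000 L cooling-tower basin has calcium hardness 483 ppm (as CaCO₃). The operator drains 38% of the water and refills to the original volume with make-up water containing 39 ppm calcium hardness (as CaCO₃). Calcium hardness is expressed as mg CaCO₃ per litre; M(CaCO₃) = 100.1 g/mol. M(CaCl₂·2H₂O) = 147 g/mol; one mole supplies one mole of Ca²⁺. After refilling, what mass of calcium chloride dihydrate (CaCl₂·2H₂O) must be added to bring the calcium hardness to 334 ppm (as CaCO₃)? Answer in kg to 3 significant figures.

14.8 kg

After draining 38% and refilling: 483 × 0.62 + 39 × 0.38 = 314.28 ppm.
Deficit to target: 334 − 314.28 = 19.72 mg/L.
As CaCO₃: 19.72 mg/L × 510,000 L = 10,060 g; ÷ 100.1 = 100.5 mol Ca²⁺.
Mass: 100.5 × 147 = 14,770 g.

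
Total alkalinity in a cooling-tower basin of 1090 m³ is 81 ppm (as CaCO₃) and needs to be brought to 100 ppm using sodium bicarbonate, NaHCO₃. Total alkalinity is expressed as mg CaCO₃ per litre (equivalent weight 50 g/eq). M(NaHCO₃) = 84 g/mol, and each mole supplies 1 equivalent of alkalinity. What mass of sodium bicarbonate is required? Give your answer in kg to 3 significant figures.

Volume: 1090 m³ = 1,090,000 L.
Alkalinity to add: (100 − 81) = 19 mg/L as CaCO₃ × 1,090,000 L = 20,710 g as CaCO₃.
Equivalents: 20,710 g ÷ 50 g/eq = 414.2 eq.
NaHCO₃ supplies 1 eq per mole → 414.2 mol.
Mass: 414.2 mol × 84 g/mol = 34,790 g.

34.8 kg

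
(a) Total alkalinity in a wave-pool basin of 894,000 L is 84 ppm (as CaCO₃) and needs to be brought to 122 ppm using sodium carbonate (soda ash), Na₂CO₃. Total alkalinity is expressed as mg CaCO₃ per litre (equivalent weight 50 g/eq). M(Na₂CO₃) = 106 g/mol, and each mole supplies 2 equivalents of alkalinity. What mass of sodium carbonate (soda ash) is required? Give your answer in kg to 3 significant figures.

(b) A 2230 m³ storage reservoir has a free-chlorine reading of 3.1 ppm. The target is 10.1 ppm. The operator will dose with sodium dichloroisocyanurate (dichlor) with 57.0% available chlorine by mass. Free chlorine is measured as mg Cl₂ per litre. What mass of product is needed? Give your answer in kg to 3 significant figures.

(a) Alkalinity to add: (122 − 84) = 38 mg/L as CaCO₃ × 894,000 L = 33,970 g as CaCO₃.
(a) Equivalents: 33,970 g ÷ 50 g/eq = 679.4 eq.
(a) Each mole of Na₂CO₃ supplies 2 eq, so 679.4 / 2 = 339.7 mol.
(a) Mass: 339.7 mol × 106 g/mol = 36,010 g.

(b) Volume: 2230 m³ = 2,230,000 L.
(b) Chlorine deficit: 10.1 − 3.1 = 7 ppm = 7 mg/L as Cl₂.
(b) Cl₂ equivalent needed: 7 mg/L × 2,230,000 L = 15,610,000 mg = 15,610 g.
(b) Product at 57.0% available chlorine: 15,610 / 0.57 = 27,390 g.

(a) 36.0 kg; (b) 27.4 kg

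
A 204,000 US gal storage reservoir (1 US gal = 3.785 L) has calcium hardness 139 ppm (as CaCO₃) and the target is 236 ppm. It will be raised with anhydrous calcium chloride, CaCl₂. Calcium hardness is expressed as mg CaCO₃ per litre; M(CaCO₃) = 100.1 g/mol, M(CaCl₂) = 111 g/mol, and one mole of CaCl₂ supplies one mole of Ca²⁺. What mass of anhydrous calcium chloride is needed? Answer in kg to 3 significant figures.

Volume: 204,000 US gal × 3.785 L/gal = 772,140 L.
Hardness to add: (236 − 139) = 97 mg/L as CaCO₃ × 772,140 L = 74,900 g as CaCO₃.
Moles of Ca²⁺ (1 mol Ca²⁺ ≡ 1 mol CaCO₃): 74,900 / 100.1 g/mol = 748.2 mol.
Mass of CaCl₂: 748.2 × 111 = 83,050 g.

83.1 kg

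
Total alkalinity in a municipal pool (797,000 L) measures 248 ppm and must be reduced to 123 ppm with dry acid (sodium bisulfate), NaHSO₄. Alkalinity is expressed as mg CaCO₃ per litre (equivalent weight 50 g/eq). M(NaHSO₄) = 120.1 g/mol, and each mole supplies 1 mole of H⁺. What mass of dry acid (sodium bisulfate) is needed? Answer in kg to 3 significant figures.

239 kg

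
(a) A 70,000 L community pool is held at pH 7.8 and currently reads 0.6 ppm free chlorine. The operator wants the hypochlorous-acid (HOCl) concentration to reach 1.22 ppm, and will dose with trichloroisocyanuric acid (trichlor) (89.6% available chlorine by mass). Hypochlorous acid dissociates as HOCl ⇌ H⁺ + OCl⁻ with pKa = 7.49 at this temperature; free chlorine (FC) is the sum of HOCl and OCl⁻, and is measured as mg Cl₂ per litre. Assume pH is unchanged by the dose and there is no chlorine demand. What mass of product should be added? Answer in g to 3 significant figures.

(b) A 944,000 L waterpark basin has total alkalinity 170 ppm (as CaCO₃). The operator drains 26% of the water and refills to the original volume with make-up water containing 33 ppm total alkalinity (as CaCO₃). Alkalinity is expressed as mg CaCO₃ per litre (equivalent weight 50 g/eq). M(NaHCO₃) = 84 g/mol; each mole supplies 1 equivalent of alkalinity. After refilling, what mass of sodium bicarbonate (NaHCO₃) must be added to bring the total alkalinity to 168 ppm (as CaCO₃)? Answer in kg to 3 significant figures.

(a) [OCl⁻]/[HOCl] = 10^(pH − pKa) = 10^(7.8 − 7.49) = 2.042; fraction as HOCl = 1/(1 + 2.042) = 0.3288.
(a) Free chlorine required for 1.22 ppm HOCl: 1.22 / 0.3288 = 3.711 ppm.
(a) FC to add: 3.711 − 0.6 = 3.111 mg/L as Cl₂.
(a) Cl₂ equivalent: 3.111 mg/L × 70,000 L = 217.8 g.
(a) Product at 89.6% available Cl: 217.8 / 0.896 = 243 g.

(b) After draining 26% and refilling: 170 × 0.74 + 33 × 0.26 = 134.38 ppm.
(b) Deficit to target: 168 − 134.38 = 33.62 mg/L.
(b) As CaCO₃: 33.62 mg/L × 944,000 L = 31,740 g; ÷ 50 g/eq ÷ 1 = 634.7 mol NaHCO₃.
(b) Mass: 634.7 × 84 = 53,320 g.

(a) 243 g; (b) 53.3 kg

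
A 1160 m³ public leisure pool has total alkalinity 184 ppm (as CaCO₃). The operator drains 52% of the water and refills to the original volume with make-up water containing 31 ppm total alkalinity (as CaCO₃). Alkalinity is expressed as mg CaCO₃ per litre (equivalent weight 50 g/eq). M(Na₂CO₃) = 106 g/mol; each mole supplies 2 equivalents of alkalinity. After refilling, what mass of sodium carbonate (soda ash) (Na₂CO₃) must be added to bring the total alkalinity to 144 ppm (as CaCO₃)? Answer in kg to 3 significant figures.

Volume: 1160 m³ = 1,160,000 L.
After draining 52% and refilling: 184 × 0.48 + 31 × 0.52 = 104.44 ppm.
Deficit to target: 144 − 104.44 = 39.56 mg/L.
As CaCO₃: 39.56 mg/L × 1,160,000 L = 45,890 g; ÷ 50 g/eq ÷ 2 = 458.9 mol Na₂CO₃.
Mass: 458.9 × 106 = 48,640 g.

48.6 kg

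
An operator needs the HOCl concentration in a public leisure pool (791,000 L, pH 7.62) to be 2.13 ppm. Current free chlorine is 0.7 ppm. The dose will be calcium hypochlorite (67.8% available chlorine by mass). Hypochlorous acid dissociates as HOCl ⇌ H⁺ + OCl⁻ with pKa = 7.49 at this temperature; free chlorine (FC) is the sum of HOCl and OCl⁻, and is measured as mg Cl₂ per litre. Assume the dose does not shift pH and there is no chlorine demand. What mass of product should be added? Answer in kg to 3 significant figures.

[OCl⁻]/[HOCl] = 10^(pH − pKa) = 10^(7.62 − 7.49) = 1.349; fraction as HOCl = 1/(1 + 1.349) = 0.4257.
Free chlorine required for 2.13 ppm HOCl: 2.13 / 0.4257 = 5.003 ppm.
FC to add: 5.003 − 0.7 = 4.303 mg/L as Cl₂.
Cl₂ equivalent: 4.303 mg/L × 791,000 L = 3404 g.
Product at 67.8% available Cl: 3404 / 0.678 = 5021 g.

5.02 kg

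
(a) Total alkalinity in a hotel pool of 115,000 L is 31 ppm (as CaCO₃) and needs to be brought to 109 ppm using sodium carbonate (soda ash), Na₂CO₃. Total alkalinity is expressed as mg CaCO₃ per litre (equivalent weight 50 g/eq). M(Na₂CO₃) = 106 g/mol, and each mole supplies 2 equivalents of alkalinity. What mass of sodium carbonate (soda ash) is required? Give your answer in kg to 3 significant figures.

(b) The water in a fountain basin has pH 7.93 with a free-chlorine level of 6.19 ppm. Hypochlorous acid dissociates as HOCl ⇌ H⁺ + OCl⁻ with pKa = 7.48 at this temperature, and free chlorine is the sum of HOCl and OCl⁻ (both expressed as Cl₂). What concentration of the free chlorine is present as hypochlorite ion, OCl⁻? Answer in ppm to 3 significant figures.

(a) Alkalinity to add: (109 − 31) = 78 mg/L as CaCO₃ × 115,000 L = 8970 g as CaCO₃.
(a) Equivalents: 8970 g ÷ 50 g/eq = 179.4 eq.
(a) Each mole of Na₂CO₃ supplies 2 eq, so 179.4 / 2 = 89.7 mol.
(a) Mass: 89.7 mol × 106 g/mol = 9508 g.

(b) [OCl⁻]/[HOCl] = 10^(pH − pKa) = 10^(7.93 − 7.48) = 10^0.45 = 2.818.
(b) Fraction as HOCl = 1 / (1 + 2.818) = 0.2619.
(b) OCl⁻ = (1 − 0.2619) × 6.19 ppm = 4.569 ppm.

(a) 9.51 kg; (b) 4.57 ppm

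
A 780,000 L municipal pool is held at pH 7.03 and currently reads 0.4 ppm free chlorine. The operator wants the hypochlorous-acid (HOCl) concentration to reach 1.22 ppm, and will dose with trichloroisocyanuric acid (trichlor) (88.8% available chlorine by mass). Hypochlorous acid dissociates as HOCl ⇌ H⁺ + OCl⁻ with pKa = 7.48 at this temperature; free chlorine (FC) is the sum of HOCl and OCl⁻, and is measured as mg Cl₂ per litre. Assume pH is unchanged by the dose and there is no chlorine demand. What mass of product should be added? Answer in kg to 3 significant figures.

1.10 kg

[OCl⁻]/[HOCl] = 10^(pH − pKa) = 10^(7.03 − 7.48) = 0.3548; fraction as HOCl = 1/(1 + 0.3548) = 0.7381.
Free chlorine required for 1.22 ppm HOCl: 1.22 / 0.7381 = 1.653 ppm.
FC to add: 1.653 − 0.4 = 1.253 mg/L as Cl₂.
Cl₂ equivalent: 1.253 mg/L × 780,000 L = 977.2 g.
Product at 88.8% available Cl: 977.2 / 0.888 = 1100 g.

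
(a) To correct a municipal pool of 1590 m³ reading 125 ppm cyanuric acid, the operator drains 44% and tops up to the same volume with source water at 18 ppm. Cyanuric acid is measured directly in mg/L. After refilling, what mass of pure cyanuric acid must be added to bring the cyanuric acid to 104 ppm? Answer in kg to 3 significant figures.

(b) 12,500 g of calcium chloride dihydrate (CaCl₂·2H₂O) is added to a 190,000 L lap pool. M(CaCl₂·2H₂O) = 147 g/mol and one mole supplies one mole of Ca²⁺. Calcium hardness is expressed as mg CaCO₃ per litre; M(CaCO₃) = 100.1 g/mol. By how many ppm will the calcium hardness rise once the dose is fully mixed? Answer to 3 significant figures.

(a) Volume: 1590 m³ = 1,590,000 L.
(a) After draining 44% and refilling: 125 × 0.56 + 18 × 0.44 = 77.92 ppm.
(a) Deficit to target: 104 − 77.92 = 26.08 mg/L.
(a) Mass: 26.08 mg/L × 1,590,000 L = 41,470 g cyanuric acid.

(b) Moles of Ca²⁺: 12,500 g ÷ 147 g/mol = 85.03 mol.
(b) As CaCO₃: 85.03 mol × 100.1 g/mol = 8512 g.
(b) Rise: 8512 g / 190,000 L × 1000 = 44.8 mg/L.

(a) 41.5 kg; (b) 44.8 ppm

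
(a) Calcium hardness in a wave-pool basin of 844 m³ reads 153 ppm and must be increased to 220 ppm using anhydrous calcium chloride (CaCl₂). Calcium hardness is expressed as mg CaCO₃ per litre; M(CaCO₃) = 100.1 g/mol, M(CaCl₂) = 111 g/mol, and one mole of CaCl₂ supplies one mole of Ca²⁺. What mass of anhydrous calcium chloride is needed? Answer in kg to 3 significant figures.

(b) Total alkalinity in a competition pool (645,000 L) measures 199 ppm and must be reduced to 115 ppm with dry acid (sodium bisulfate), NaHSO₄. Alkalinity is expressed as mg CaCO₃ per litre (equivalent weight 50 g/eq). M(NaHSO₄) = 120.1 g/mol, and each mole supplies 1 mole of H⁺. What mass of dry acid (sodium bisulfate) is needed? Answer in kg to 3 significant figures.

(a) Volume: 844 m³ = 844,000 L.
(a) Hardness to add: (220 − 153) = 67 mg/L as CaCO₃ × 844,000 L = 56,550 g as CaCO₃.
(a) Moles of Ca²⁺ (1 mol Ca²⁺ ≡ 1 mol CaCO₃): 56,550 / 100.1 g/mol = 564.9 mol.
(a) Mass of CaCl₂: 564.9 × 111 = 62,710 g.

(b) Alkalinity to neutralize: (199 − 115) = 84 mg/L as CaCO₃ × 645,000 L = 54,180 g as CaCO₃.
(b) Equivalents of H⁺ required: 54,180 ÷ 50 g/eq = 1084 eq = 1084 mol NaHSO₄.
(b) Mass of NaHSO₄: 1084 × 120.1 = 130,100 g.

(a) 62.7 kg; (b) 130 kg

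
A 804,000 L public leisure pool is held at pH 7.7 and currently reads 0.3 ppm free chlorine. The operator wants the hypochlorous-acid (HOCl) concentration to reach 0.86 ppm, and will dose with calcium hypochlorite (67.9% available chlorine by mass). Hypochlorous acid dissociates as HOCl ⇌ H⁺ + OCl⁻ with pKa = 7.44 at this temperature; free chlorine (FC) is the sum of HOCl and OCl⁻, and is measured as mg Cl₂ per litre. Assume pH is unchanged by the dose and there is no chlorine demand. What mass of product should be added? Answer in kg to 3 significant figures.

2.52 kg

[OCl⁻]/[HOCl] = 10^(pH − pKa) = 10^(7.7 − 7.44) = 1.82; fraction as HOCl = 1/(1 + 1.82) = 0.3546.
Free chlorine required for 0.86 ppm HOCl: 0.86 / 0.3546 = 2.425 ppm.
FC to add: 2.425 − 0.3 = 2.125 mg/L as Cl₂.
Cl₂ equivalent: 2.125 mg/L × 804,000 L = 1708 g.
Product at 67.9% available Cl: 1708 / 0.679 = 2516 g.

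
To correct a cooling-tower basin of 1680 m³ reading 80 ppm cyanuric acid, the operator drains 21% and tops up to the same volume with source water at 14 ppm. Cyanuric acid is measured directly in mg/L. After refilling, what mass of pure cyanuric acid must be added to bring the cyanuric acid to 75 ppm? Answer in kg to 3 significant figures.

Volume: 1680 m³ = 1,680,000 L.
After draining 21% and refilling: 80 × 0.79 + 14 × 0.21 = 66.14 ppm.
Deficit to target: 75 − 66.14 = 8.86 mg/L.
Mass: 8.86 mg/L × 1,680,000 L = 14,880 g cyanuric acid.

14.9 kg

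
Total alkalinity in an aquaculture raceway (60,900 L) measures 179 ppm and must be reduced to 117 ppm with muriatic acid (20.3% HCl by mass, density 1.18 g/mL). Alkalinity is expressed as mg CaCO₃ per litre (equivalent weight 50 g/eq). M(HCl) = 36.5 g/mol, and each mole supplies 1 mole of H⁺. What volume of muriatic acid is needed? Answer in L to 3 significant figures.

11.5 L

Alkalinity to neutralize: (179 − 117) = 62 mg/L as CaCO₃ × 60,900 L = 3776 g as CaCO₃.
Equivalents of H⁺ required: 3776 ÷ 50 g/eq = 75.52 eq = 75.52 mol HCl.
Mass of HCl: 75.52 × 36.5 = 2756 g.
Mass of 20.3% solution: 2756 / 0.203 = 13,580 g.
Volume: 13,580 g ÷ 1.18 g/mL = 11,510 mL.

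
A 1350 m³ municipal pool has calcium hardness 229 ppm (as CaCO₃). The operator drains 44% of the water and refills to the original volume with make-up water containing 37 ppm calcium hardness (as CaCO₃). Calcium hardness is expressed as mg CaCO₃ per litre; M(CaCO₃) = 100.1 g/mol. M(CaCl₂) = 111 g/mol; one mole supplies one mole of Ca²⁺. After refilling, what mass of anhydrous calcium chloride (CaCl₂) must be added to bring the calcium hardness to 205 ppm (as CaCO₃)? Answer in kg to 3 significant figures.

Volume: 1350 m³ = 1,350,000 L.
After draining 44% and refilling: 229 × 0.56 + 37 × 0.44 = 144.52 ppm.
Deficit to target: 205 − 144.52 = 60.48 mg/L.
As CaCO₃: 60.48 mg/L × 1,350,000 L = 81,650 g; ÷ 100.1 = 815.7 mol Ca²⁺.
Mass: 815.7 × 111 = 90,540 g.

90.5 kg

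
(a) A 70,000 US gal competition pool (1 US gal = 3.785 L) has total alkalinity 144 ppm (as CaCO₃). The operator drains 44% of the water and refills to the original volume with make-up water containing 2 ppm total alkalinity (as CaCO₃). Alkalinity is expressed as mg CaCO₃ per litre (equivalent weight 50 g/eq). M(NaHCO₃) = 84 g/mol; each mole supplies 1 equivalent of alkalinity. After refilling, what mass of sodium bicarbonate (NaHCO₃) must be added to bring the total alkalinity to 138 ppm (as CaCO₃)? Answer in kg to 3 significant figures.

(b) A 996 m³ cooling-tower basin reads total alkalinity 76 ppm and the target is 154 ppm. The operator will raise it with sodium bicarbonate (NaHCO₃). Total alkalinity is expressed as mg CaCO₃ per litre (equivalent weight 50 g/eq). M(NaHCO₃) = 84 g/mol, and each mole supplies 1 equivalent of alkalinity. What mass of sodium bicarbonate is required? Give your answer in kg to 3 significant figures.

(a) 25.1 kg; (b) 131 kg

(a) Volume: 70,000 US gal × 3.785 L/gal = 264,950 L.
(a) After draining 44% and refilling: 144 × 0.56 + 2 × 0.44 = 81.52 ppm.
(a) Deficit to target: 138 − 81.52 = 56.48 mg/L.
(a) As CaCO₃: 56.48 mg/L × 264,950 L = 14,960 g; ÷ 50 g/eq ÷ 1 = 299.3 mol NaHCO₃.
(a) Mass: 299.3 × 84 = 25,140 g.

(b) Volume: 996 m³ = 996,000 L.
(b) Alkalinity to add: (154 − 76) = 78 mg/L as CaCO₃ × 996,000 L = 77,690 g as CaCO₃.
(b) Equivalents: 77,690 g ÷ 50 g/eq = 1554 eq.
(b) NaHCO₃ supplies 1 eq per mole → 1554 mol.
(b) Mass: 1554 mol × 84 g/mol = 130,500 g.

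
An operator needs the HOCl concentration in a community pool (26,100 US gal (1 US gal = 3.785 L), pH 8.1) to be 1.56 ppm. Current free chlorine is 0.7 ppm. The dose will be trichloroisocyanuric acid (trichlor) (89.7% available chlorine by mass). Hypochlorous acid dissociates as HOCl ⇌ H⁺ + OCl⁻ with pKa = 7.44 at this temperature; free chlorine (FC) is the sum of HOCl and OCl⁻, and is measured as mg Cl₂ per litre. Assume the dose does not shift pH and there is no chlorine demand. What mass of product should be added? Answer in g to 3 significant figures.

880 g

Volume: 26,100 US gal × 3.785 L/gal = 98,788 L.
[OCl⁻]/[HOCl] = 10^(pH − pKa) = 10^(8.1 − 7.44) = 4.571; fraction as HOCl = 1/(1 + 4.571) = 0.1795.
Free chlorine required for 1.56 ppm HOCl: 1.56 / 0.1795 = 8.691 ppm.
FC to add: 8.691 − 0.7 = 7.991 mg/L as Cl₂.
Cl₂ equivalent: 7.991 mg/L × 98,788 L = 789.4 g.
Product at 89.7% available Cl: 789.4 / 0.897 = 880 g.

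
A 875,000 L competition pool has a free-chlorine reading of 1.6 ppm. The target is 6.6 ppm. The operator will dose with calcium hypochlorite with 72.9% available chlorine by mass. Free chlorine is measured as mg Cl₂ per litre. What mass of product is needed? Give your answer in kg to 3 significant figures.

6.00 kg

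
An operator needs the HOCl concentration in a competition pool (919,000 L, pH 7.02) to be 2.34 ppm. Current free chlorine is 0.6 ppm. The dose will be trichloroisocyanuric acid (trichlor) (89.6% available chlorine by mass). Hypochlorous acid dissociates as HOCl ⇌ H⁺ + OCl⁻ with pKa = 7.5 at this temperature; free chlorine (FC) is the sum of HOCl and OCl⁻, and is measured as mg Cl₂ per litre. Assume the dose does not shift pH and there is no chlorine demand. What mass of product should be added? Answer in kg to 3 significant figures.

[OCl⁻]/[HOCl] = 10^(pH − pKa) = 10^(7.02 − 7.5) = 0.3311; fraction as HOCl = 1/(1 + 0.3311) = 0.7512.
Free chlorine required for 2.34 ppm HOCl: 2.34 / 0.7512 = 3.115 ppm.
FC to add: 3.115 − 0.6 = 2.515 mg/L as Cl₂.
Cl₂ equivalent: 2.515 mg/L × 919,000 L = 2311 g.
Product at 89.6% available Cl: 2311 / 0.896 = 2579 g.

2.58 kg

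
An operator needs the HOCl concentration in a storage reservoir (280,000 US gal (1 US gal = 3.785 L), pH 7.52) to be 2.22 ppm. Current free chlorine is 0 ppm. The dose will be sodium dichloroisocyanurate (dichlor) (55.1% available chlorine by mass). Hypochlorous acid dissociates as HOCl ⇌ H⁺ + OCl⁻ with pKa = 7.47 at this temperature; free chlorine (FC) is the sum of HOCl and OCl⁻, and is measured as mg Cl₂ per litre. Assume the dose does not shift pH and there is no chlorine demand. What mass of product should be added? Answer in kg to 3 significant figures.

9.06 kg

Volume: 280,000 US gal × 3.785 L/gal = 1,059,800 L.
[OCl⁻]/[HOCl] = 10^(pH − pKa) = 10^(7.52 − 7.47) = 1.122; fraction as HOCl = 1/(1 + 1.122) = 0.4712.
Free chlorine required for 2.22 ppm HOCl: 2.22 / 0.4712 = 4.711 ppm.
FC to add: 4.711 − 0 = 4.711 mg/L as Cl₂.
Cl₂ equivalent: 4.711 mg/L × 1,059,800 L = 4993 g.
Product at 55.1% available Cl: 4993 / 0.551 = 9061 g.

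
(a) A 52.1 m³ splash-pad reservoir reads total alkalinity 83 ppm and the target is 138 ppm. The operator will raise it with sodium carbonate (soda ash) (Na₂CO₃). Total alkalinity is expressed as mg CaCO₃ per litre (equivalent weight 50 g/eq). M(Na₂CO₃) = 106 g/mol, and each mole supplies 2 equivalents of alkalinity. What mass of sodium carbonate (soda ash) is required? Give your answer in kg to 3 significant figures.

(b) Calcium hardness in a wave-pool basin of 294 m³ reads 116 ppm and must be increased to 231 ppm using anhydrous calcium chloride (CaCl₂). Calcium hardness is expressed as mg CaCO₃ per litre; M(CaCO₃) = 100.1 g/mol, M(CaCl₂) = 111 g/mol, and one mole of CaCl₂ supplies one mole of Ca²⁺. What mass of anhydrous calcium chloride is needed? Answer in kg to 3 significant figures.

(a) 3.04 kg; (b) 37.5 kg

(a) Volume: 52.1 m³ = 52,100 L.
(a) Alkalinity to add: (138 − 83) = 55 mg/L as CaCO₃ × 52,100 L = 2866 g as CaCO₃.
(a) Equivalents: 2866 g ÷ 50 g/eq = 57.31 eq.
(a) Each mole of Na₂CO₃ supplies 2 eq, so 57.31 / 2 = 28.66 mol.
(a) Mass: 28.66 mol × 106 g/mol = 3037 g.

(b) Volume: 294 m³ = 294,000 L.
(b) Hardness to add: (231 − 116) = 115 mg/L as CaCO₃ × 294,000 L = 33,810 g as CaCO₃.
(b) Moles of Ca²⁺ (1 mol Ca²⁺ ≡ 1 mol CaCO₃): 33,810 / 100.1 g/mol = 337.8 mol.
(b) Mass of CaCl₂: 337.8 × 111 = 37,490 g.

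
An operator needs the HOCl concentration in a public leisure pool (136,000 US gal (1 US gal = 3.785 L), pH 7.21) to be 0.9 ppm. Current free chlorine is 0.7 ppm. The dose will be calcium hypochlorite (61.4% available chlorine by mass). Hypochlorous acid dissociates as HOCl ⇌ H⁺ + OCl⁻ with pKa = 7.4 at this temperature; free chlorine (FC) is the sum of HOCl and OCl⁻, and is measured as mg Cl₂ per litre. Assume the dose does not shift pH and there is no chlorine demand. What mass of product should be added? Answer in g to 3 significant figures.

655 g

Volume: 136,000 US gal × 3.785 L/gal = 514,760 L.
[OCl⁻]/[HOCl] = 10^(pH − pKa) = 10^(7.21 − 7.4) = 0.6457; fraction as HOCl = 1/(1 + 0.6457) = 0.6077.
Free chlorine required for 0.9 ppm HOCl: 0.9 / 0.6077 = 1.481 ppm.
FC to add: 1.481 − 0.7 = 0.7811 mg/L as Cl₂.
Cl₂ equivalent: 0.7811 mg/L × 514,760 L = 402.1 g.
Product at 61.4% available Cl: 402.1 / 0.614 = 654.8 g.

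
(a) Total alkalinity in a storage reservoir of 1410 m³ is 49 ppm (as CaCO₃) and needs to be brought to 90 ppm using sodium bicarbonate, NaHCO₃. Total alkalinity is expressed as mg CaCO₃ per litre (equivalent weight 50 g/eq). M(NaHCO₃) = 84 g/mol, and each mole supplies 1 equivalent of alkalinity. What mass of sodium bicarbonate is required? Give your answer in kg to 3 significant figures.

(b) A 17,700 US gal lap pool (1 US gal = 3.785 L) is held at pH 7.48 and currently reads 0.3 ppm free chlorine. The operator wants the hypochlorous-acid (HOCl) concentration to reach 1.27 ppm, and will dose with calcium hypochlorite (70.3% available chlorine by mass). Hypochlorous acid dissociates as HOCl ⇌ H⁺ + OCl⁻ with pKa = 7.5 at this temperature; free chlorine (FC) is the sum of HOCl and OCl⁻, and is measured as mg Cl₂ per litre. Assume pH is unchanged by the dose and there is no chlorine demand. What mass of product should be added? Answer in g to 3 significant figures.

(a) Volume: 1410 m³ = 1,410,000 L.
(a) Alkalinity to add: (90 − 49) = 41 mg/L as CaCO₃ × 1,410,000 L = 57,810 g as CaCO₃.
(a) Equivalents: 57,810 g ÷ 50 g/eq = 1156 eq.
(a) NaHCO₃ supplies 1 eq per mole → 1156 mol.
(a) Mass: 1156 mol × 84 g/mol = 97,120 g.

(b) Volume: 17,700 US gal × 3.785 L/gal = 66,994 L.
(b) [OCl⁻]/[HOCl] = 10^(pH − pKa) = 10^(7.48 − 7.5) = 0.955; fraction as HOCl = 1/(1 + 0.955) = 0.5115.
(b) Free chlorine required for 1.27 ppm HOCl: 1.27 / 0.5115 = 2.483 ppm.
(b) FC to add: 2.483 − 0.3 = 2.183 mg/L as Cl₂.
(b) Cl₂ equivalent: 2.183 mg/L × 66,994 L = 146.2 g.
(b) Product at 70.3% available Cl: 146.2 / 0.703 = 208 g.

(a) 97.1 kg; (b) 208 g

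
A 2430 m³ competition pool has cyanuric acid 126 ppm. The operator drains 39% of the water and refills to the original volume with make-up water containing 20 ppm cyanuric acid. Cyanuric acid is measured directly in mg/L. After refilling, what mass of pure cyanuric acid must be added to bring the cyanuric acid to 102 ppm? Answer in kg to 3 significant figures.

42.1 kg

Volume: 2430 m³ = 2,430,000 L.
After draining 39% and refilling: 126 × 0.61 + 20 × 0.39 = 84.66 ppm.
Deficit to target: 102 − 84.66 = 17.34 mg/L.
Mass: 17.34 mg/L × 2,430,000 L = 42,140 g cyanuric acid.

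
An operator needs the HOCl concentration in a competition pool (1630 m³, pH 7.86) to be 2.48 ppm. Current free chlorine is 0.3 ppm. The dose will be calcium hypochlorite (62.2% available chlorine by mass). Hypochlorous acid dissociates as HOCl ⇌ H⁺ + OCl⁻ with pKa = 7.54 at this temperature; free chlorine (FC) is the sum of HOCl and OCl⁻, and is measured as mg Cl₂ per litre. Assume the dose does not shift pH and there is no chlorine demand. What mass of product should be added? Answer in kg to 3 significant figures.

Volume: 1630 m³ = 1,630,000 L.
[OCl⁻]/[HOCl] = 10^(pH − pKa) = 10^(7.86 − 7.54) = 2.089; fraction as HOCl = 1/(1 + 2.089) = 0.3237.
Free chlorine required for 2.48 ppm HOCl: 2.48 / 0.3237 = 7.661 ppm.
FC to add: 7.661 − 0.3 = 7.361 mg/L as Cl₂.
Cl₂ equivalent: 7.361 mg/L × 1,630,000 L = 12,000 g.
Product at 62.2% available Cl: 12,000 / 0.622 = 19,290 g.

19.3 kg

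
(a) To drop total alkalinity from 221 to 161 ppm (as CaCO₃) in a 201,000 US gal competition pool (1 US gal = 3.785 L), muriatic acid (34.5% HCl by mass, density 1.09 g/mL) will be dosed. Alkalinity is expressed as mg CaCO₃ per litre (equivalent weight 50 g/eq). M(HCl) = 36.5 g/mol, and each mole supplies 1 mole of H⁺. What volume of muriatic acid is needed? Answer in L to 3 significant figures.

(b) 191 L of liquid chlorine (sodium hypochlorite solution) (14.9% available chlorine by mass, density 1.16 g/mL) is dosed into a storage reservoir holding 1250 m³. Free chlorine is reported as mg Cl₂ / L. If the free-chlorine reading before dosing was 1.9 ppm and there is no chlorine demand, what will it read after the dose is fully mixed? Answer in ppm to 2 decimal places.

(a) Volume: 201,000 US gal × 3.785 L/gal = 760,785 L.
(a) Alkalinity to neutralize: (221 − 161) = 60 mg/L as CaCO₃ × 760,785 L = 45,650 g as CaCO₃.
(a) Equivalents of H⁺ required: 45,650 ÷ 50 g/eq = 912.9 eq = 912.9 mol HCl.
(a) Mass of HCl: 912.9 × 36.5 = 33,320 g.
(a) Mass of 34.5% solution: 33,320 / 0.345 = 96,590 g.
(a) Volume: 96,590 g ÷ 1.09 g/mL = 88,610 mL.

(b) Volume: 1250 m³ = 1,250,000 L.
(b) Mass of solution: 191 L × 1000 mL/L × 1.16 g/mL = 221,600 g.
(b) Available chlorine delivered: 221,600 g × 0.149 = 33,010 g as Cl₂.
(b) Concentration rise: 33,010 g / 1,250,000 L = 26.41 mg/L = 26.41 ppm.
(b) Final FC: 1.9 + 26.41 = 28.31 ppm.

(a) 88.6 L; (b) 28.31 ppm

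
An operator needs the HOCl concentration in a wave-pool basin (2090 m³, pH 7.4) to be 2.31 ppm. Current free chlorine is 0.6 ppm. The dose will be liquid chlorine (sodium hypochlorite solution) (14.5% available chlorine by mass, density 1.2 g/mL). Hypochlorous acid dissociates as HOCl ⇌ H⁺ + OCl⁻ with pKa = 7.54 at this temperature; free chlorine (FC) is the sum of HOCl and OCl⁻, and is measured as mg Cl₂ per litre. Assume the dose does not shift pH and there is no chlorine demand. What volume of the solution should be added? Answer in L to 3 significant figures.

40.6 L

Volume: 2090 m³ = 2,090,000 L.
[OCl⁻]/[HOCl] = 10^(pH − pKa) = 10^(7.4 − 7.54) = 0.7244; fraction as HOCl = 1/(1 + 0.7244) = 0.5799.
Free chlorine required for 2.31 ppm HOCl: 2.31 / 0.5799 = 3.983 ppm.
FC to add: 3.983 − 0.6 = 3.383 mg/L as Cl₂.
Cl₂ equivalent: 3.383 mg/L × 2,090,000 L = 7071 g.
Product at 14.5% available Cl: 7071 / 0.145 = 48,770 g.
Volume: 48,770 g ÷ 1.2 g/mL = 40,640 mL.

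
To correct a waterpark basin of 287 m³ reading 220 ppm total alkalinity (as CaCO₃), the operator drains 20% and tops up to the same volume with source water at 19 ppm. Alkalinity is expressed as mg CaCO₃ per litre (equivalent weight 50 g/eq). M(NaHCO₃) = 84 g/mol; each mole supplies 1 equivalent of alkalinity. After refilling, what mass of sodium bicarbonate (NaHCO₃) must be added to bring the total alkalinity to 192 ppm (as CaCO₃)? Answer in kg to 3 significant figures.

Volume: 287 m³ = 287,000 L.
After draining 20% and refilling: 220 × 0.80 + 19 × 0.20 = 179.8 ppm.
Deficit to target: 192 − 179.8 = 12.2 mg/L.
As CaCO₃: 12.2 mg/L × 287,000 L = 3501 g; ÷ 50 g/eq ÷ 1 = 70.03 mol NaHCO₃.
Mass: 70.03 × 84 = 5882 g.

5.88 kg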